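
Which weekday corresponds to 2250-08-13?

Doomsday rule: the anchor day for the 2200s is Friday. For year 50: 50÷12 = 4 r 2, and 2÷4 = 0, so 4+2+0 = 6.
Friday + 6 ≡ Thursday — that's 2250's doomsday.
In August the doomsday date is Aug 8.
Aug 13 is 5 days after Aug 8; 5 mod 7 = 5, so Thursday + 5 = Tuesday.

Tuesday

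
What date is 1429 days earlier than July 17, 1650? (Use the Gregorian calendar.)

−365 (one year) → Jul 17, 1649 (1064 left).
−365 (one year) → Jul 17, 1648 (699 left).
−366 (one year; includes Feb 29, 1648) → Jul 17, 1647 (333 left).
−17 → Jun 30, 1647 (end of Jun, 30 days; 316 left).
−30 → May 31, 1647 (end of May, 31 days; 286 left).
−31 → Apr 30, 1647 (end of Apr, 30 days; 255 left).
−30 → Mar 31, 1647 (end of Mar, 31 days; 225 left).
−31 → Feb 28, 1647 (end of Feb, 28 days; 194 left).
−28 → Jan 31, 1647 (end of Jan, 31 days; 166 left).
−31 → Dec 31, 1646 (end of Dec, 31 days; 135 left).
−31 → Nov 30, 1646 (end of Nov, 30 days; 104 left).
−30 → Oct 31, 1646 (end of Oct, 31 days; 74 left).
−31 → Sep 30, 1646 (end of Sep, 30 days; 43 left).
−30 → Aug 31, 1646 (end of Aug, 31 days; 13 left).
−13 → Aug 18, 1646.

August 18, 1646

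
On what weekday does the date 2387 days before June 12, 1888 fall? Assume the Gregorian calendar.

Tuesday

First find the weekday of Jun 12, 1888. Doomsday rule: the anchor day for the 1800s is Friday. For year 88: 88÷12 = 7 r 4, and 4÷4 = 1, so 7+4+1 = 12.
Friday + 12 ≡ Wednesday — that's 1888's doomsday.
In June the doomsday date is Jun 6.
Jun 12 is 6 days after Jun 6; 6 mod 7 = 6, so Wednesday + 6 = Tuesday.
2387 mod 7 = 0, so 2387 days before a Tuesday is Tuesday − 0 = Tuesday.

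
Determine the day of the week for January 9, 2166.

Doomsday rule: the anchor day for the 2100s is Sunday. For year 66: 66÷12 = 5 r 6, and 6÷4 = 1, so 5+6+1 = 12.
Sunday + 12 ≡ Friday — that's 2166's doomsday.
In January the doomsday date is Jan 3 (2166 is not a leap year).
Jan 9 is 6 days after Jan 3; 6 mod 7 = 6, so Friday + 6 = Thursday.

Thursday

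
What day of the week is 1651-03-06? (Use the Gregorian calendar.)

Monday

Doomsday rule: the anchor day for the 1600s is Tuesday. For year 51: 51÷12 = 4 r 3, and 3÷4 = 0, so 4+3+0 = 7.
Tuesday + 7 ≡ Tuesday — that's 1651's doomsday.
In March the doomsday date is Mar 14.
Mar 6 is 8 days before Mar 14; 8 mod 7 = 1, so Tuesday − 1 = Monday.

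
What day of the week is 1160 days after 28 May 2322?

First find the weekday of May 28, 2322. Doomsday rule: the anchor day for the 2300s is Wednesday. For year 22: 22÷12 = 1 r 10, and 10÷4 = 2, so 1+10+2 = 13.
Wednesday + 13 ≡ Tuesday — that's 2322's doomsday.
In May the doomsday date is May 9.
May 28 is 19 days after May 9; 19 mod 7 = 5, so Tuesday + 5 = Sunday.
1160 mod 7 = 5, so 1160 days after a Sunday is Sunday + 5 = Friday.

Friday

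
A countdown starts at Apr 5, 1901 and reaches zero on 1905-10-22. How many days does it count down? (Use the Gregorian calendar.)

1661

Apr 5, 1901 → Apr 5, 1902: 365 days.
Apr 5, 1902 → Apr 5, 1903: 365 days.
Apr 5, 1903 → Apr 5, 1904: 366 days (Feb 29, 1904 is in that span).
Apr 5, 1904 → Apr 5, 1905: 365 days.
Apr 5, 1905 → May 5, 1905: 30 days (April has 30).
May 5, 1905 → Jun 5, 1905: 31 days (May has 31).
Jun 5, 1905 → Jul 5, 1905: 30 days (June has 30).
Jul 5, 1905 → Aug 5, 1905: 31 days (July has 31).
Aug 5, 1905 → Sep 5, 1905: 31 days (August has 31).
Sep 5, 1905 → Oct 5, 1905: 30 days (September has 30).
Oct 5, 1905 → Oct 22, 1905: 17 days.
Total: 1661 days.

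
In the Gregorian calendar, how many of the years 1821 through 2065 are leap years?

60

Multiples of 4 in [1821,2065]: 61.
Of those, multiples of 100: 2 (not leap unless ÷400).
Multiples of 400: 1.
Leap years = 61 − 2 + 1 = 60.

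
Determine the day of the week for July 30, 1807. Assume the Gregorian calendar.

Doomsday rule: the anchor day for the 1800s is Friday. For year 07: 7÷12 = 0 r 7, and 7÷4 = 1, so 0+7+1 = 8.
Friday + 8 ≡ Saturday — that's 1807's doomsday.
In July the doomsday date is Jul 11.
Jul 30 is 19 days after Jul 11; 19 mod 7 = 5, so Saturday + 5 = Thursday.

Thursday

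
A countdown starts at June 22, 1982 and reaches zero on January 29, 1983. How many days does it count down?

Jun 22, 1982 → Jul 22, 1982: 30 days (June has 30).
Jul 22, 1982 → Aug 22, 1982: 31 days (July has 31).
Aug 22, 1982 → Sep 22, 1982: 31 days (August has 31).
Sep 22, 1982 → Oct 22, 1982: 30 days (September has 30).
Oct 22, 1982 → Nov 22, 1982: 31 days (October has 31).
Nov 22, 1982 → Dec 22, 1982: 30 days (November has 30).
Dec 22, 1982 → Jan 22, 1983: 31 days (December has 31).
Jan 22, 1983 → Jan 29, 1983: 7 days.
Total: 221 days.

221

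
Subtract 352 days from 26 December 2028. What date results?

January 9, 2028

−26 → Nov 30, 2028 (end of Nov, 30 days; 326 left).
−30 → Oct 31, 2028 (end of Oct, 31 days; 296 left).
−31 → Sep 30, 2028 (end of Sep, 30 days; 265 left).
−30 → Aug 31, 2028 (end of Aug, 31 days; 235 left).
−31 → Jul 31, 2028 (end of Jul, 31 days; 204 left).
−31 → Jun 30, 2028 (end of Jun, 30 days; 173 left).
−30 → May 31, 2028 (end of May, 31 days; 143 left).
−31 → Apr 30, 2028 (end of Apr, 30 days; 112 left).
−30 → Mar 31, 2028 (end of Mar, 31 days; 82 left).
−31 → Feb 29, 2028 (end of Feb, 29 days; 51 left).
−29 → Jan 31, 2028 (end of Jan, 31 days; 22 left).
−22 → Jan 9, 2028.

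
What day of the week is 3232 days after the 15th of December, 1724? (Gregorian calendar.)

Wednesday

Dec 15, 1724 is a Friday.
3232 mod 7 = 5, so 3232 days after a Friday is Friday + 5 = Wednesday.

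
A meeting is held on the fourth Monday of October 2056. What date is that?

October 23, 2056

October 1, 2056 is a Sunday.
The first Monday is therefore October 2 (1 days later).
The fourth Monday is 2 + 3×7 = October 23.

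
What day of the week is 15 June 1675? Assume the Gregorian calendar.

Doomsday rule: the anchor day for the 1600s is Tuesday. For year 75: 75÷12 = 6 r 3, and 3÷4 = 0, so 6+3+0 = 9.
Tuesday + 9 ≡ Thursday — that's 1675's doomsday.
In June the doomsday date is Jun 6.
Jun 15 is 9 days after Jun 6; 9 mod 7 = 2, so Thursday + 2 = Saturday.

Saturday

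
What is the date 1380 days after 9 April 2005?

+365 (one year) → Apr 9, 2006 (1015 left).
+365 (one year) → Apr 9, 2007 (650 left).
+366 (one year; includes Feb 29, 2008) → Apr 9, 2008 (284 left).
Apr has 30 days: +22 → May 1, 2008 (262 left).
May has 31 days: +31 → Jun 1, 2008 (231 left).
Jun has 30 days: +30 → Jul 1, 2008 (201 left).
Jul has 31 days: +31 → Aug 1, 2008 (170 left).
Aug has 31 days: +31 → Sep 1, 2008 (139 left).
Sep has 30 days: +30 → Oct 1, 2008 (109 left).
Oct has 31 days: +31 → Nov 1, 2008 (78 left).
Nov has 30 days: +30 → Dec 1, 2008 (48 left).
Dec has 31 days: +31 → Jan 1, 2009 (17 left).
+17 → Jan 18, 2009.

January 18, 2009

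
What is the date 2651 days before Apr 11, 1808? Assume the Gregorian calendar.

−366 (one year; includes Feb 29, 1808) → Apr 11, 1807 (2285 left).
−365 (one year) → Apr 11, 1806 (1920 left).
−365 (one year) → Apr 11, 1805 (1555 left).
−365 (one year) → Apr 11, 1804 (1190 left).
−366 (one year; includes Feb 29, 1804) → Apr 11, 1803 (824 left).
−365 (one year) → Apr 11, 1802 (459 left).
−365 (one year) → Apr 11, 1801 (94 left).
−11 → Mar 31, 1801 (end of Mar, 31 days; 83 left).
−31 → Feb 28, 1801 (end of Feb, 28 days; 52 left).
−28 → Jan 31, 1801 (end of Jan, 31 days; 24 left).
−24 → Jan 7, 1801.

January 7, 1801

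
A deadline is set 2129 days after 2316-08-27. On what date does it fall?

June 26, 2322

+365 (one year) → Aug 27, 2317 (1764 left).
+365 (one year) → Aug 27, 2318 (1399 left).
+365 (one year) → Aug 27, 2319 (1034 left).
+366 (one year; includes Feb 29, 2320) → Aug 27, 2320 (668 left).
+365 (one year) → Aug 27, 2321 (303 left).
Aug has 31 days: +5 → Sep 1, 2321 (298 left).
Sep has 30 days: +30 → Oct 1, 2321 (268 left).
Oct has 31 days: +31 → Nov 1, 2321 (237 left).
Nov has 30 days: +30 → Dec 1, 2321 (207 left).
Dec has 31 days: +31 → Jan 1, 2322 (176 left).
Jan has 31 days: +31 → Feb 1, 2322 (145 left).
Feb has 28 days: +28 → Mar 1, 2322 (117 left).
Mar has 31 days: +31 → Apr 1, 2322 (86 left).
Apr has 30 days: +30 → May 1, 2322 (56 left).
May has 31 days: +31 → Jun 1, 2322 (25 left).
+25 → Jun 26, 2322.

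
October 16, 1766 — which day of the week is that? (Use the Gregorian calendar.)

Thursday

Doomsday rule: the anchor day for the 1700s is Sunday. For year 66: 66÷12 = 5 r 6, and 6÷4 = 1, so 5+6+1 = 12.
Sunday + 12 ≡ Friday — that's 1766's doomsday.
In October the doomsday date is Oct 10.
Oct 16 is 6 days after Oct 10; 6 mod 7 = 6, so Friday + 6 = Thursday.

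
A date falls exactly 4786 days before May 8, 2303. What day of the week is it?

Sunday

First find the weekday of May 8, 2303. Doomsday rule: the anchor day for the 2300s is Wednesday. For year 03: 3÷12 = 0 r 3, and 3÷4 = 0, so 0+3+0 = 3.
Wednesday + 3 ≡ Saturday — that's 2303's doomsday.
In May the doomsday date is May 9.
May 8 is 1 day before May 9; 1 mod 7 = 1, so Saturday − 1 = Friday.
4786 mod 7 = 5, so 4786 days before a Friday is Friday − 5 = Sunday.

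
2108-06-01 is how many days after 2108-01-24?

129

Jan 24, 2108 → Feb 24, 2108: 31 days (January has 31).
Feb 24, 2108 → Mar 24, 2108: 29 days (February has 29).
Mar 24, 2108 → Apr 24, 2108: 31 days (March has 31).
Apr 24, 2108 → May 24, 2108: 30 days (April has 30).
May 24, 2108 → Jun 1, 2108: 8 days.
Total: 129 days.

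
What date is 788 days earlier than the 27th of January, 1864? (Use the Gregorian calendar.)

−365 (one year) → Jan 27, 1863 (423 left).
−365 (one year) → Jan 27, 1862 (58 left).
−27 → Dec 31, 1861 (end of Dec, 31 days; 31 left).
−31 → Nov 30, 1861 (end of Nov, 30 days; 0 left).

November 30, 1861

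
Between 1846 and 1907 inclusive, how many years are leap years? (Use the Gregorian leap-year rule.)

14

Multiples of 4 in [1846,1907]: 15.
Of those, multiples of 100: 1 (not leap unless ÷400).
Multiples of 400: 0.
Leap years = 15 − 1 + 0 = 14.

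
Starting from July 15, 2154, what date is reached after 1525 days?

September 17, 2158

+365 (one year) → Jul 15, 2155 (1160 left).
+366 (one year; includes Feb 29, 2156) → Jul 15, 2156 (794 left).
+365 (one year) → Jul 15, 2157 (429 left).
+365 (one year) → Jul 15, 2158 (64 left).
Jul has 31 days: +17 → Aug 1, 2158 (47 left).
Aug has 31 days: +31 → Sep 1, 2158 (16 left).
+16 → Sep 17, 2158.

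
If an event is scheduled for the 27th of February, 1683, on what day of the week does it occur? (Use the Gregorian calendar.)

Saturday

Doomsday rule: the anchor day for the 1600s is Tuesday. For year 83: 83÷12 = 6 r 11, and 11÷4 = 2, so 6+11+2 = 19.
Tuesday + 19 ≡ Sunday — that's 1683's doomsday.
In February the doomsday date is Feb 28 (1683 is not a leap year).
Feb 27 is 1 day before Feb 28; 1 mod 7 = 1, so Sunday − 1 = Saturday.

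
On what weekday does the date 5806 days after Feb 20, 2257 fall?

Feb 20, 2257 is a Friday.
5806 mod 7 = 3, so 5806 days after a Friday is Friday + 3 = Monday.

Monday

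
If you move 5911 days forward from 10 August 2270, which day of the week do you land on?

First find the weekday of Aug 10, 2270. Doomsday rule: the anchor day for the 2200s is Friday. For year 70: 70÷12 = 5 r 10, and 10÷4 = 2, so 5+10+2 = 17.
Friday + 17 ≡ Monday — that's 2270's doomsday.
In August the doomsday date is Aug 8.
Aug 10 is 2 days after Aug 8; 2 mod 7 = 2, so Monday + 2 = Wednesday.
5911 mod 7 = 3, so 5911 days after a Wednesday is Wednesday + 3 = Saturday.

Saturday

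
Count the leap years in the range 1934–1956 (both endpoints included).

Multiples of 4 in [1934,1956]: 6.
Of those, multiples of 100: 0 (not leap unless ÷400).
Multiples of 400: 0.
Leap years = 6 − 0 + 0 = 6.

6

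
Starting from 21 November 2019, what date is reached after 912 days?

+366 (one year; includes Feb 29, 2020) → Nov 21, 2020 (546 left).
+365 (one year) → Nov 21, 2021 (181 left).
Nov has 30 days: +10 → Dec 1, 2021 (171 left).
Dec has 31 days: +31 → Jan 1, 2022 (140 left).
Jan has 31 days: +31 → Feb 1, 2022 (109 left).
Feb has 28 days: +28 → Mar 1, 2022 (81 left).
Mar has 31 days: +31 → Apr 1, 2022 (50 left).
Apr has 30 days: +30 → May 1, 2022 (20 left).
+20 → May 21, 2022.

May 21, 2022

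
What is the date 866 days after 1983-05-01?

+366 (one year; includes Feb 29, 1984) → May 1, 1984 (500 left).
+365 (one year) → May 1, 1985 (135 left).
May has 31 days: +31 → Jun 1, 1985 (104 left).
Jun has 30 days: +30 → Jul 1, 1985 (74 left).
Jul has 31 days: +31 → Aug 1, 1985 (43 left).
Aug has 31 days: +31 → Sep 1, 1985 (12 left).
+12 → Sep 13, 1985.

September 13, 1985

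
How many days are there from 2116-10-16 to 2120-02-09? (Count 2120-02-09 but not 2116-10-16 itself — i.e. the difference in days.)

1211

Oct 16, 2116 → Oct 16, 2117: 365 days.
Oct 16, 2117 → Oct 16, 2118: 365 days.
Oct 16, 2118 → Oct 16, 2119: 365 days.
Oct 16, 2119 → Nov 16, 2119: 31 days (October has 31).
Nov 16, 2119 → Dec 16, 2119: 30 days (November has 30).
Dec 16, 2119 → Jan 16, 2120: 31 days (December has 31).
Jan 16, 2120 → Feb 9, 2120: 24 days.
Total: 1211 days.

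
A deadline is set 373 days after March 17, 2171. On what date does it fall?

Mar has 31 days: +15 → Apr 1, 2171 (358 left).
Apr has 30 days: +30 → May 1, 2171 (328 left).
May has 31 days: +31 → Jun 1, 2171 (297 left).
Jun has 30 days: +30 → Jul 1, 2171 (267 left).
Jul has 31 days: +31 → Aug 1, 2171 (236 left).
Aug has 31 days: +31 → Sep 1, 2171 (205 left).
Sep has 30 days: +30 → Oct 1, 2171 (175 left).
Oct has 31 days: +31 → Nov 1, 2171 (144 left).
Nov has 30 days: +30 → Dec 1, 2171 (114 left).
Dec has 31 days: +31 → Jan 1, 2172 (83 left).
Jan has 31 days: +31 → Feb 1, 2172 (52 left).
Feb has 29 days: +29 → Mar 1, 2172 (23 left).
+23 → Mar 24, 2172.

March 24, 2172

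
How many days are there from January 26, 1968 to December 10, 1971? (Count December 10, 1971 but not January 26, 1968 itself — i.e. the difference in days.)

Jan 26, 1968 → Jan 26, 1969: 366 days (Feb 29, 1968 is in that span).
Jan 26, 1969 → Jan 26, 1970: 365 days.
Jan 26, 1970 → Jan 26, 1971: 365 days.
Jan 26, 1971 → Feb 26, 1971: 31 days (January has 31).
Feb 26, 1971 → Mar 26, 1971: 28 days (February has 28).
Mar 26, 1971 → Apr 26, 1971: 31 days (March has 31).
Apr 26, 1971 → May 26, 1971: 30 days (April has 30).
May 26, 1971 → Jun 26, 1971: 31 days (May has 31).
Jun 26, 1971 → Jul 26, 1971: 30 days (June has 30).
Jul 26, 1971 → Aug 26, 1971: 31 days (July has 31).
Aug 26, 1971 → Sep 26, 1971: 31 days (August has 31).
Sep 26, 1971 → Oct 26, 1971: 30 days (September has 30).
Oct 26, 1971 → Nov 26, 1971: 31 days (October has 31).
Nov 26, 1971 → Dec 10, 1971: 14 days.
Total: 1414 days.

1414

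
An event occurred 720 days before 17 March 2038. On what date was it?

−365 (one year) → Mar 17, 2037 (355 left).
−17 → Feb 28, 2037 (end of Feb, 28 days; 338 left).
−28 → Jan 31, 2037 (end of Jan, 31 days; 310 left).
−31 → Dec 31, 2036 (end of Dec, 31 days; 279 left).
−31 → Nov 30, 2036 (end of Nov, 30 days; 248 left).
−30 → Oct 31, 2036 (end of Oct, 31 days; 218 left).
−31 → Sep 30, 2036 (end of Sep, 30 days; 187 left).
−30 → Aug 31, 2036 (end of Aug, 31 days; 157 left).
−31 → Jul 31, 2036 (end of Jul, 31 days; 126 left).
−31 → Jun 30, 2036 (end of Jun, 30 days; 95 left).
−30 → May 31, 2036 (end of May, 31 days; 65 left).
−31 → Apr 30, 2036 (end of Apr, 30 days; 34 left).
−30 → Mar 31, 2036 (end of Mar, 31 days; 4 left).
−4 → Mar 27, 2036.

March 27, 2036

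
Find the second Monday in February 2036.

February 1, 2036 is a Friday.
The first Monday is therefore February 4 (3 days later).
The second Monday is 4 + 1×7 = February 11.

February 11, 2036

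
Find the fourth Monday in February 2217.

February 1, 2217 is a Saturday.
The first Monday is therefore February 3 (2 days later).
The fourth Monday is 3 + 3×7 = February 24.

February 24, 2217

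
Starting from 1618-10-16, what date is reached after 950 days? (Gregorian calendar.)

+365 (one year) → Oct 16, 1619 (585 left).
+366 (one year; includes Feb 29, 1620) → Oct 16, 1620 (219 left).
Oct has 31 days: +16 → Nov 1, 1620 (203 left).
Nov has 30 days: +30 → Dec 1, 1620 (173 left).
Dec has 31 days: +31 → Jan 1, 1621 (142 left).
Jan has 31 days: +31 → Feb 1, 1621 (111 left).
Feb has 28 days: +28 → Mar 1, 1621 (83 left).
Mar has 31 days: +31 → Apr 1, 1621 (52 left).
Apr has 30 days: +30 → May 1, 1621 (22 left).
+22 → May 23, 1621.

May 23, 1621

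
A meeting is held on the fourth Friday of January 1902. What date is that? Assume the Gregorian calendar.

January 1, 1902 is a Wednesday.
The first Friday is therefore January 3 (2 days later).
The fourth Friday is 3 + 3×7 = January 24.

January 24, 1902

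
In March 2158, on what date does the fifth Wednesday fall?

March 1, 2158 is a Wednesday.
The first Wednesday is therefore March 1 (same day).
The fifth Wednesday is 1 + 4×7 = March 29.

March 29, 2158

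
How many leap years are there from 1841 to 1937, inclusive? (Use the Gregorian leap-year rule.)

Multiples of 4 in [1841,1937]: 24.
Of those, multiples of 100: 1 (not leap unless ÷400).
Multiples of 400: 0.
Leap years = 24 − 1 + 0 = 23.

23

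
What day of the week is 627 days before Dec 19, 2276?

First find the weekday of Dec 19, 2276. Doomsday rule: the anchor day for the 2200s is Friday. For year 76: 76÷12 = 6 r 4, and 4÷4 = 1, so 6+4+1 = 11.
Friday + 11 ≡ Tuesday — that's 2276's doomsday.
In December the doomsday date is Dec 12.
Dec 19 is 7 days after Dec 12; 7 mod 7 = 0, so Tuesday + 0 = Tuesday.
627 mod 7 = 4, so 627 days before a Tuesday is Tuesday − 4 = Friday.

Friday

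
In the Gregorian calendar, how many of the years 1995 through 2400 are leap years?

99

Multiples of 4 in [1995,2400]: 102.
Of those, multiples of 100: 5 (not leap unless ÷400).
Multiples of 400: 2.
Leap years = 102 − 5 + 2 = 99.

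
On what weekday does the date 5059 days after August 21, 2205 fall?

First find the weekday of Aug 21, 2205. Doomsday rule: the anchor day for the 2200s is Friday. For year 05: 5÷12 = 0 r 5, and 5÷4 = 1, so 0+5+1 = 6.
Friday + 6 ≡ Thursday — that's 2205's doomsday.
In August the doomsday date is Aug 8.
Aug 21 is 13 days after Aug 8; 13 mod 7 = 6, so Thursday + 6 = Wednesday.
5059 mod 7 = 5, so 5059 days after a Wednesday is Wednesday + 5 = Monday.

Monday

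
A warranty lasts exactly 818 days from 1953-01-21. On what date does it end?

April 19, 1955

+365 (one year) → Jan 21, 1954 (453 left).
+365 (one year) → Jan 21, 1955 (88 left).
Jan has 31 days: +11 → Feb 1, 1955 (77 left).
Feb has 28 days: +28 → Mar 1, 1955 (49 left).
Mar has 31 days: +31 → Apr 1, 1955 (18 left).
+18 → Apr 19, 1955.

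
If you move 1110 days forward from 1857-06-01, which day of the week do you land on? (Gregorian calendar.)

Friday

First find the weekday of Jun 1, 1857. Doomsday rule: the anchor day for the 1800s is Friday. For year 57: 57÷12 = 4 r 9, and 9÷4 = 2, so 4+9+2 = 15.
Friday + 15 ≡ Saturday — that's 1857's doomsday.
In June the doomsday date is Jun 6.
Jun 1 is 5 days before Jun 6; 5 mod 7 = 5, so Saturday − 5 = Monday.
1110 mod 7 = 4, so 1110 days after a Monday is Monday + 4 = Friday.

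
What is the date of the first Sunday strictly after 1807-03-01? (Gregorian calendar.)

March 8, 1807

Mar 1, 1807 is a Sunday.
From Sunday to the next Sunday is 7 days.
Mar 1, 1807 + 7 = Mar 8, 1807.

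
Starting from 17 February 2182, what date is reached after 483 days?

June 15, 2183

+365 (one year) → Feb 17, 2183 (118 left).
Feb has 28 days: +12 → Mar 1, 2183 (106 left).
Mar has 31 days: +31 → Apr 1, 2183 (75 left).
Apr has 30 days: +30 → May 1, 2183 (45 left).
May has 31 days: +31 → Jun 1, 2183 (14 left).
+14 → Jun 15, 2183.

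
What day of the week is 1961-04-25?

Tuesday

Doomsday rule: the anchor day for the 1900s is Wednesday. For year 61: 61÷12 = 5 r 1, and 1÷4 = 0, so 5+1+0 = 6.
Wednesday + 6 ≡ Tuesday — that's 1961's doomsday.
In April the doomsday date is Apr 4.
Apr 25 is 21 days after Apr 4; 21 mod 7 = 0, so Tuesday + 0 = Tuesday.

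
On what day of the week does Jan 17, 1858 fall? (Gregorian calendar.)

Doomsday rule: the anchor day for the 1800s is Friday. For year 58: 58÷12 = 4 r 10, and 10÷4 = 2, so 4+10+2 = 16.
Friday + 16 ≡ Sunday — that's 1858's doomsday.
In January the doomsday date is Jan 3 (1858 is not a leap year).
Jan 17 is 14 days after Jan 3; 14 mod 7 = 0, so Sunday + 0 = Sunday.

Sunday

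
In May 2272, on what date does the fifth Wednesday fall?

May 29, 2272

May 1, 2272 is a Wednesday.
The first Wednesday is therefore May 1 (same day).
The fifth Wednesday is 1 + 4×7 = May 29.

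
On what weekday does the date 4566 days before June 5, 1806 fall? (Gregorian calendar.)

Jun 5, 1806 is a Thursday.
4566 mod 7 = 2, so 4566 days before a Thursday is Thursday − 2 = Tuesday.

Tuesday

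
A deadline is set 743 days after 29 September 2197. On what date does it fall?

+365 (one year) → Sep 29, 2198 (378 left).
Sep has 30 days: +2 → Oct 1, 2198 (376 left).
Oct has 31 days: +31 → Nov 1, 2198 (345 left).
Nov has 30 days: +30 → Dec 1, 2198 (315 left).
Dec has 31 days: +31 → Jan 1, 2199 (284 left).
Jan has 31 days: +31 → Feb 1, 2199 (253 left).
Feb has 28 days: +28 → Mar 1, 2199 (225 left).
Mar has 31 days: +31 → Apr 1, 2199 (194 left).
Apr has 30 days: +30 → May 1, 2199 (164 left).
May has 31 days: +31 → Jun 1, 2199 (133 left).
Jun has 30 days: +30 → Jul 1, 2199 (103 left).
Jul has 31 days: +31 → Aug 1, 2199 (72 left).
Aug has 31 days: +31 → Sep 1, 2199 (41 left).
Sep has 30 days: +30 → Oct 1, 2199 (11 left).
+11 → Oct 12, 2199.

October 12, 2199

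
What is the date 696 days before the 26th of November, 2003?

December 30, 2001

−365 (one year) → Nov 26, 2002 (331 left).
−26 → Oct 31, 2002 (end of Oct, 31 days; 305 left).
−31 → Sep 30, 2002 (end of Sep, 30 days; 274 left).
−30 → Aug 31, 2002 (end of Aug, 31 days; 244 left).
−31 → Jul 31, 2002 (end of Jul, 31 days; 213 left).
−31 → Jun 30, 2002 (end of Jun, 30 days; 182 left).
−30 → May 31, 2002 (end of May, 31 days; 152 left).
−31 → Apr 30, 2002 (end of Apr, 30 days; 121 left).
−30 → Mar 31, 2002 (end of Mar, 31 days; 91 left).
−31 → Feb 28, 2002 (end of Feb, 28 days; 60 left).
−28 → Jan 31, 2002 (end of Jan, 31 days; 32 left).
−31 → Dec 31, 2001 (end of Dec, 31 days; 1 left).
−1 → Dec 30, 2001.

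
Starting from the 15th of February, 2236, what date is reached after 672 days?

December 18, 2237

+366 (one year; includes Feb 29, 2236) → Feb 15, 2237 (306 left).
Feb has 28 days: +14 → Mar 1, 2237 (292 left).
Mar has 31 days: +31 → Apr 1, 2237 (261 left).
Apr has 30 days: +30 → May 1, 2237 (231 left).
May has 31 days: +31 → Jun 1, 2237 (200 left).
Jun has 30 days: +30 → Jul 1, 2237 (170 left).
Jul has 31 days: +31 → Aug 1, 2237 (139 left).
Aug has 31 days: +31 → Sep 1, 2237 (108 left).
Sep has 30 days: +30 → Oct 1, 2237 (78 left).
Oct has 31 days: +31 → Nov 1, 2237 (47 left).
Nov has 30 days: +30 → Dec 1, 2237 (17 left).
+17 → Dec 18, 2237.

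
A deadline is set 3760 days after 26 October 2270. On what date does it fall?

February 10, 2281

+365 (one year) → Oct 26, 2271 (3395 left).
+366 (one year; includes Feb 29, 2272) → Oct 26, 2272 (3029 left).
+365 (one year) → Oct 26, 2273 (2664 left).
+365 (one year) → Oct 26, 2274 (2299 left).
+365 (one year) → Oct 26, 2275 (1934 left).
+366 (one year; includes Feb 29, 2276) → Oct 26, 2276 (1568 left).
+365 (one year) → Oct 26, 2277 (1203 left).
+365 (one year) → Oct 26, 2278 (838 left).
+365 (one year) → Oct 26, 2279 (473 left).
+366 (one year; includes Feb 29, 2280) → Oct 26, 2280 (107 left).
Oct has 31 days: +6 → Nov 1, 2280 (101 left).
Nov has 30 days: +30 → Dec 1, 2280 (71 left).
Dec has 31 days: +31 → Jan 1, 2281 (40 left).
Jan has 31 days: +31 → Feb 1, 2281 (9 left).
+9 → Feb 10, 2281.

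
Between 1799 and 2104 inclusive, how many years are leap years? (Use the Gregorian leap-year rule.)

Multiples of 4 in [1799,2104]: 77.
Of those, multiples of 100: 4 (not leap unless ÷400).
Multiples of 400: 1.
Leap years = 77 − 4 + 1 = 74.

74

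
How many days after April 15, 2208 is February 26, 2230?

Apr 15, 2208 → Apr 15, 2209: 365 days.
Apr 15, 2209 → Apr 15, 2210: 365 days.
Apr 15, 2210 → Apr 15, 2211: 365 days.
Apr 15, 2211 → Apr 15, 2212: 366 days (Feb 29, 2212 is in that span).
Apr 15, 2212 → Apr 15, 2213: 365 days.
Apr 15, 2213 → Apr 15, 2214: 365 days.
Apr 15, 2214 → Apr 15, 2215: 365 days.
Apr 15, 2215 → Apr 15, 2216: 366 days (Feb 29, 2216 is in that span).
Apr 15, 2216 → Apr 15, 2217: 365 days.
Apr 15, 2217 → Apr 15, 2218: 365 days.
Apr 15, 2218 → Apr 15, 2219: 365 days.
Apr 15, 2219 → Apr 15, 2220: 366 days (Feb 29, 2220 is in that span).
Apr 15, 2220 → Apr 15, 2221: 365 days.
Apr 15, 2221 → Apr 15, 2222: 365 days.
Apr 15, 2222 → Apr 15, 2223: 365 days.
Apr 15, 2223 → Apr 15, 2224: 366 days (Feb 29, 2224 is in that span).
Apr 15, 2224 → Apr 15, 2225: 365 days.
Apr 15, 2225 → Apr 15, 2226: 365 days.
Apr 15, 2226 → Apr 15, 2227: 365 days.
Apr 15, 2227 → Apr 15, 2228: 366 days (Feb 29, 2228 is in that span).
Apr 15, 2228 → Apr 15, 2229: 365 days.
Apr 15, 2229 → May 15, 2229: 30 days (April has 30).
May 15, 2229 → Jun 15, 2229: 31 days (May has 31).
Jun 15, 2229 → Jul 15, 2229: 30 days (June has 30).
Jul 15, 2229 → Aug 15, 2229: 31 days (July has 31).
Aug 15, 2229 → Sep 15, 2229: 31 days (August has 31).
Sep 15, 2229 → Oct 15, 2229: 30 days (September has 30).
Oct 15, 2229 → Nov 15, 2229: 31 days (October has 31).
Nov 15, 2229 → Dec 15, 2229: 30 days (November has 30).
Dec 15, 2229 → Jan 15, 2230: 31 days (December has 31).
Jan 15, 2230 → Feb 15, 2230: 31 days (January has 31).
Feb 15, 2230 → Feb 26, 2230: 11 days.
Total: 7987 days.

7987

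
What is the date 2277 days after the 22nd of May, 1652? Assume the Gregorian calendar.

+365 (one year) → May 22, 1653 (1912 left).
+365 (one year) → May 22, 1654 (1547 left).
+365 (one year) → May 22, 1655 (1182 left).
+366 (one year; includes Feb 29, 1656) → May 22, 1656 (816 left).
+365 (one year) → May 22, 1657 (451 left).
+365 (one year) → May 22, 1658 (86 left).
May has 31 days: +10 → Jun 1, 1658 (76 left).
Jun has 30 days: +30 → Jul 1, 1658 (46 left).
Jul has 31 days: +31 → Aug 1, 1658 (15 left).
+15 → Aug 16, 1658.

August 16, 1658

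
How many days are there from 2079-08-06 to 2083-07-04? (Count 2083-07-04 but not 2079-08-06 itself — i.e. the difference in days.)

1428

Aug 6, 2079 → Aug 6, 2080: 366 days (Feb 29, 2080 is in that span).
Aug 6, 2080 → Aug 6, 2081: 365 days.
Aug 6, 2081 → Aug 6, 2082: 365 days.
Aug 6, 2082 → Sep 6, 2082: 31 days (August has 31).
Sep 6, 2082 → Oct 6, 2082: 30 days (September has 30).
Oct 6, 2082 → Nov 6, 2082: 31 days (October has 31).
Nov 6, 2082 → Dec 6, 2082: 30 days (November has 30).
Dec 6, 2082 → Jan 6, 2083: 31 days (December has 31).
Jan 6, 2083 → Feb 6, 2083: 31 days (January has 31).
Feb 6, 2083 → Mar 6, 2083: 28 days (February has 28).
Mar 6, 2083 → Apr 6, 2083: 31 days (March has 31).
Apr 6, 2083 → May 6, 2083: 30 days (April has 30).
May 6, 2083 → Jun 6, 2083: 31 days (May has 31).
Jun 6, 2083 → Jul 4, 2083: 28 days.
Total: 1428 days.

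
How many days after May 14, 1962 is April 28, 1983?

7654

May 14, 1962 → May 14, 1963: 365 days.
May 14, 1963 → May 14, 1964: 366 days (Feb 29, 1964 is in that span).
May 14, 1964 → May 14, 1965: 365 days.
May 14, 1965 → May 14, 1966: 365 days.
May 14, 1966 → May 14, 1967: 365 days.
May 14, 1967 → May 14, 1968: 366 days (Feb 29, 1968 is in that span).
May 14, 1968 → May 14, 1969: 365 days.
May 14, 1969 → May 14, 1970: 365 days.
May 14, 1970 → May 14, 1971: 365 days.
May 14, 1971 → May 14, 1972: 366 days (Feb 29, 1972 is in that span).
May 14, 1972 → May 14, 1973: 365 days.
May 14, 1973 → May 14, 1974: 365 days.
May 14, 1974 → May 14, 1975: 365 days.
May 14, 1975 → May 14, 1976: 366 days (Feb 29, 1976 is in that span).
May 14, 1976 → May 14, 1977: 365 days.
May 14, 1977 → May 14, 1978: 365 days.
May 14, 1978 → May 14, 1979: 365 days.
May 14, 1979 → May 14, 1980: 366 days (Feb 29, 1980 is in that span).
May 14, 1980 → May 14, 1981: 365 days.
May 14, 1981 → May 14, 1982: 365 days.
May 14, 1982 → Jun 14, 1982: 31 days (May has 31).
Jun 14, 1982 → Jul 14, 1982: 30 days (June has 30).
Jul 14, 1982 → Aug 14, 1982: 31 days (July has 31).
Aug 14, 1982 → Sep 14, 1982: 31 days (August has 31).
Sep 14, 1982 → Oct 14, 1982: 30 days (September has 30).
Oct 14, 1982 → Nov 14, 1982: 31 days (October has 31).
Nov 14, 1982 → Dec 14, 1982: 30 days (November has 30).
Dec 14, 1982 → Jan 14, 1983: 31 days (December has 31).
Jan 14, 1983 → Feb 14, 1983: 31 days (January has 31).
Feb 14, 1983 → Mar 14, 1983: 28 days (February has 28).
Mar 14, 1983 → Apr 14, 1983: 31 days (March has 31).
Apr 14, 1983 → Apr 28, 1983: 14 days.
Total: 7654 days.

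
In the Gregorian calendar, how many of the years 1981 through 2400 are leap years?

102

Multiples of 4 in [1981,2400]: 105.
Of those, multiples of 100: 5 (not leap unless ÷400).
Multiples of 400: 2.
Leap years = 105 − 5 + 2 = 102.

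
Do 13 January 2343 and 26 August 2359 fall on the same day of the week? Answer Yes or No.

From Jan 13, 2343 to Aug 26, 2359 is 6069 days.
6069 mod 7 = 0, so they are the same weekday.
(Jan 13, 2343 is a Wednesday; Aug 26, 2359 is a Wednesday.)

Yes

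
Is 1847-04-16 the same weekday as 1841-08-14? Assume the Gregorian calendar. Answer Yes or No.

No

From Aug 14, 1841 to Apr 16, 1847 is 2071 days.
2071 mod 7 = 6, so they are different weekdays.
(Aug 14, 1841 is a Saturday; Apr 16, 1847 is a Friday.)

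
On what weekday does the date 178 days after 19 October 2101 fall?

Oct 19, 2101 is a Wednesday.
178 mod 7 = 3, so 178 days after a Wednesday is Wednesday + 3 = Saturday.

Saturday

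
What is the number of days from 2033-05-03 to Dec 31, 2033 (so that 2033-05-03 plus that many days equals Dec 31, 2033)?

242

May 3, 2033 → Jun 3, 2033: 31 days (May has 31).
Jun 3, 2033 → Jul 3, 2033: 30 days (June has 30).
Jul 3, 2033 → Aug 3, 2033: 31 days (July has 31).
Aug 3, 2033 → Sep 3, 2033: 31 days (August has 31).
Sep 3, 2033 → Oct 3, 2033: 30 days (September has 30).
Oct 3, 2033 → Nov 3, 2033: 31 days (October has 31).
Nov 3, 2033 → Dec 3, 2033: 30 days (November has 30).
Dec 3, 2033 → Dec 31, 2033: 28 days.
Total: 242 days.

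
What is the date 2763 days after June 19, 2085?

+365 (one year) → Jun 19, 2086 (2398 left).
+365 (one year) → Jun 19, 2087 (2033 left).
+366 (one year; includes Feb 29, 2088) → Jun 19, 2088 (1667 left).
+365 (one year) → Jun 19, 2089 (1302 left).
+365 (one year) → Jun 19, 2090 (937 left).
+365 (one year) → Jun 19, 2091 (572 left).
+366 (one year; includes Feb 29, 2092) → Jun 19, 2092 (206 left).
Jun has 30 days: +12 → Jul 1, 2092 (194 left).
Jul has 31 days: +31 → Aug 1, 2092 (163 left).
Aug has 31 days: +31 → Sep 1, 2092 (132 left).
Sep has 30 days: +30 → Oct 1, 2092 (102 left).
Oct has 31 days: +31 → Nov 1, 2092 (71 left).
Nov has 30 days: +30 → Dec 1, 2092 (41 left).
Dec has 31 days: +31 → Jan 1, 2093 (10 left).
+10 → Jan 11, 2093.

January 11, 2093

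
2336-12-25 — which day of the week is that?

Friday

Doomsday rule: the anchor day for the 2300s is Wednesday. For year 36: 36÷12 = 3 r 0, and 0÷4 = 0, so 3+0+0 = 3.
Wednesday + 3 ≡ Saturday — that's 2336's doomsday.
In December the doomsday date is Dec 12.
Dec 25 is 13 days after Dec 12; 13 mod 7 = 6, so Saturday + 6 = Friday.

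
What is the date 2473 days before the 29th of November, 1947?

February 20, 1941

−365 (one year) → Nov 29, 1946 (2108 left).
−365 (one year) → Nov 29, 1945 (1743 left).
−365 (one year) → Nov 29, 1944 (1378 left).
−366 (one year; includes Feb 29, 1944) → Nov 29, 1943 (1012 left).
−365 (one year) → Nov 29, 1942 (647 left).
−365 (one year) → Nov 29, 1941 (282 left).
−29 → Oct 31, 1941 (end of Oct, 31 days; 253 left).
−31 → Sep 30, 1941 (end of Sep, 30 days; 222 left).
−30 → Aug 31, 1941 (end of Aug, 31 days; 192 left).
−31 → Jul 31, 1941 (end of Jul, 31 days; 161 left).
−31 → Jun 30, 1941 (end of Jun, 30 days; 130 left).
−30 → May 31, 1941 (end of May, 31 days; 100 left).
−31 → Apr 30, 1941 (end of Apr, 30 days; 69 left).
−30 → Mar 31, 1941 (end of Mar, 31 days; 39 left).
−31 → Feb 28, 1941 (end of Feb, 28 days; 8 left).
−8 → Feb 20, 1941.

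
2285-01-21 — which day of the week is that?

Wednesday

Doomsday rule: the anchor day for the 2200s is Friday. For year 85: 85÷12 = 7 r 1, and 1÷4 = 0, so 7+1+0 = 8.
Friday + 8 ≡ Saturday — that's 2285's doomsday.
In January the doomsday date is Jan 3 (2285 is not a leap year).
Jan 21 is 18 days after Jan 3; 18 mod 7 = 4, so Saturday + 4 = Wednesday.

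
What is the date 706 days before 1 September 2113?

−365 (one year) → Sep 1, 2112 (341 left).
−1 → Aug 31, 2112 (end of Aug, 31 days; 340 left).
−31 → Jul 31, 2112 (end of Jul, 31 days; 309 left).
−31 → Jun 30, 2112 (end of Jun, 30 days; 278 left).
−30 → May 31, 2112 (end of May, 31 days; 248 left).
−31 → Apr 30, 2112 (end of Apr, 30 days; 217 left).
−30 → Mar 31, 2112 (end of Mar, 31 days; 187 left).
−31 → Feb 29, 2112 (end of Feb, 29 days; 156 left).
−29 → Jan 31, 2112 (end of Jan, 31 days; 127 left).
−31 → Dec 31, 2111 (end of Dec, 31 days; 96 left).
−31 → Nov 30, 2111 (end of Nov, 30 days; 65 left).
−30 → Oct 31, 2111 (end of Oct, 31 days; 35 left).
−31 → Sep 30, 2111 (end of Sep, 30 days; 4 left).
−4 → Sep 26, 2111.

September 26, 2111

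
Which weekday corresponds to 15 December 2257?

Doomsday rule: the anchor day for the 2200s is Friday. For year 57: 57÷12 = 4 r 9, and 9÷4 = 2, so 4+9+2 = 15.
Friday + 15 ≡ Saturday — that's 2257's doomsday.
In December the doomsday date is Dec 12.
Dec 15 is 3 days after Dec 12; 3 mod 7 = 3, so Saturday + 3 = Tuesday.

Tuesday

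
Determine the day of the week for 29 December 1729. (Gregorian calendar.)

Doomsday rule: the anchor day for the 1700s is Sunday. For year 29: 29÷12 = 2 r 5, and 5÷4 = 1, so 2+5+1 = 8.
Sunday + 8 ≡ Monday — that's 1729's doomsday.
In December the doomsday date is Dec 12.
Dec 29 is 17 days after Dec 12; 17 mod 7 = 3, so Monday + 3 = Thursday.

Thursday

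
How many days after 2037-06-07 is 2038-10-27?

507

Jun 7, 2037 → Jun 7, 2038: 365 days.
Jun 7, 2038 → Jul 7, 2038: 30 days (June has 30).
Jul 7, 2038 → Aug 7, 2038: 31 days (July has 31).
Aug 7, 2038 → Sep 7, 2038: 31 days (August has 31).
Sep 7, 2038 → Oct 7, 2038: 30 days (September has 30).
Oct 7, 2038 → Oct 27, 2038: 20 days.
Total: 507 days.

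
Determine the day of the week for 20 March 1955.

Doomsday rule: the anchor day for the 1900s is Wednesday. For year 55: 55÷12 = 4 r 7, and 7÷4 = 1, so 4+7+1 = 12.
Wednesday + 12 ≡ Monday — that's 1955's doomsday.
In March the doomsday date is Mar 14.
Mar 20 is 6 days after Mar 14; 6 mod 7 = 6, so Monday + 6 = Sunday.

Sunday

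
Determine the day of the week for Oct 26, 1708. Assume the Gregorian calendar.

Doomsday rule: the anchor day for the 1700s is Sunday. For year 08: 8÷12 = 0 r 8, and 8÷4 = 2, so 0+8+2 = 10.
Sunday + 10 ≡ Wednesday — that's 1708's doomsday.
In October the doomsday date is Oct 10.
Oct 26 is 16 days after Oct 10; 16 mod 7 = 2, so Wednesday + 2 = Friday.

Friday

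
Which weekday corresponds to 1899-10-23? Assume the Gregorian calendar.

Doomsday rule: the anchor day for the 1800s is Friday. For year 99: 99÷12 = 8 r 3, and 3÷4 = 0, so 8+3+0 = 11.
Friday + 11 ≡ Tuesday — that's 1899's doomsday.
In October the doomsday date is Oct 10.
Oct 23 is 13 days after Oct 10; 13 mod 7 = 6, so Tuesday + 6 = Monday.

Monday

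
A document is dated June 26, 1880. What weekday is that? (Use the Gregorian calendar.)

Saturday

Doomsday rule: the anchor day for the 1800s is Friday. For year 80: 80÷12 = 6 r 8, and 8÷4 = 2, so 6+8+2 = 16.
Friday + 16 ≡ Sunday — that's 1880's doomsday.
In June the doomsday date is Jun 6.
Jun 26 is 20 days after Jun 6; 20 mod 7 = 6, so Sunday + 6 = Saturday.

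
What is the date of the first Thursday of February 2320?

February 1, 2320 is a Sunday.
The first Thursday is therefore February 5 (4 days later).

February 5, 2320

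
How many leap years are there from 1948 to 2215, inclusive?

Multiples of 4 in [1948,2215]: 67.
Of those, multiples of 100: 3 (not leap unless ÷400).
Multiples of 400: 1.
Leap years = 67 − 3 + 1 = 65.

65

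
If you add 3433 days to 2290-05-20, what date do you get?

+365 (one year) → May 20, 2291 (3068 left).
+366 (one year; includes Feb 29, 2292) → May 20, 2292 (2702 left).
+365 (one year) → May 20, 2293 (2337 left).
+365 (one year) → May 20, 2294 (1972 left).
+365 (one year) → May 20, 2295 (1607 left).
+366 (one year; includes Feb 29, 2296) → May 20, 2296 (1241 left).
+365 (one year) → May 20, 2297 (876 left).
+365 (one year) → May 20, 2298 (511 left).
+365 (one year) → May 20, 2299 (146 left).
May has 31 days: +12 → Jun 1, 2299 (134 left).
Jun has 30 days: +30 → Jul 1, 2299 (104 left).
Jul has 31 days: +31 → Aug 1, 2299 (73 left).
Aug has 31 days: +31 → Sep 1, 2299 (42 left).
Sep has 30 days: +30 → Oct 1, 2299 (12 left).
+12 → Oct 13, 2299.

October 13, 2299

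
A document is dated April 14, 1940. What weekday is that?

Doomsday rule: the anchor day for the 1900s is Wednesday. For year 40: 40÷12 = 3 r 4, and 4÷4 = 1, so 3+4+1 = 8.
Wednesday + 8 ≡ Thursday — that's 1940's doomsday.
In April the doomsday date is Apr 4.
Apr 14 is 10 days after Apr 4; 10 mod 7 = 3, so Thursday + 3 = Sunday.

Sunday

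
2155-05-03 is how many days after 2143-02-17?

Feb 17, 2143 → Feb 17, 2144: 365 days.
Feb 17, 2144 → Feb 17, 2145: 366 days (Feb 29, 2144 is in that span).
Feb 17, 2145 → Feb 17, 2146: 365 days.
Feb 17, 2146 → Feb 17, 2147: 365 days.
Feb 17, 2147 → Feb 17, 2148: 365 days.
Feb 17, 2148 → Feb 17, 2149: 366 days (Feb 29, 2148 is in that span).
Feb 17, 2149 → Feb 17, 2150: 365 days.
Feb 17, 2150 → Feb 17, 2151: 365 days.
Feb 17, 2151 → Feb 17, 2152: 365 days.
Feb 17, 2152 → Feb 17, 2153: 366 days (Feb 29, 2152 is in that span).
Feb 17, 2153 → Feb 17, 2154: 365 days.
Feb 17, 2154 → Feb 17, 2155: 365 days.
Feb 17, 2155 → Mar 17, 2155: 28 days (February has 28).
Mar 17, 2155 → Apr 17, 2155: 31 days (March has 31).
Apr 17, 2155 → May 3, 2155: 16 days.
Total: 4458 days.

4458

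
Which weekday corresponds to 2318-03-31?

Doomsday rule: the anchor day for the 2300s is Wednesday. For year 18: 18÷12 = 1 r 6, and 6÷4 = 1, so 1+6+1 = 8.
Wednesday + 8 ≡ Thursday — that's 2318's doomsday.
In March the doomsday date is Mar 14.
Mar 31 is 17 days after Mar 14; 17 mod 7 = 3, so Thursday + 3 = Sunday.

Sunday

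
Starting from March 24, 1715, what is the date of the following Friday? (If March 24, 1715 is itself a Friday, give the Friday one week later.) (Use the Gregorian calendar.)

Mar 24, 1715 is a Sunday.
From Sunday to the next Friday is 5 days.
Mar 24, 1715 + 5 = Mar 29, 1715.

March 29, 1715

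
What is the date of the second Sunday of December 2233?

December 8, 2233

December 1, 2233 is a Sunday.
The first Sunday is therefore December 1 (same day).
The second Sunday is 1 + 1×7 = December 8.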